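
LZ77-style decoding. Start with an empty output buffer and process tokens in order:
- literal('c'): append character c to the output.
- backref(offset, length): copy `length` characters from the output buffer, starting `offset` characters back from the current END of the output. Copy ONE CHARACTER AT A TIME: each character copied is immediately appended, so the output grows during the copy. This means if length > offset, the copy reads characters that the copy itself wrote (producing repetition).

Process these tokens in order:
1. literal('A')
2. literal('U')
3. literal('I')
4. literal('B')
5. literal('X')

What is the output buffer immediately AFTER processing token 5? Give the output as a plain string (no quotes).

Answer: AUIBX

Derivation:
Token 1: literal('A'). Output: "A"
Token 2: literal('U'). Output: "AU"
Token 3: literal('I'). Output: "AUI"
Token 4: literal('B'). Output: "AUIB"
Token 5: literal('X'). Output: "AUIBX"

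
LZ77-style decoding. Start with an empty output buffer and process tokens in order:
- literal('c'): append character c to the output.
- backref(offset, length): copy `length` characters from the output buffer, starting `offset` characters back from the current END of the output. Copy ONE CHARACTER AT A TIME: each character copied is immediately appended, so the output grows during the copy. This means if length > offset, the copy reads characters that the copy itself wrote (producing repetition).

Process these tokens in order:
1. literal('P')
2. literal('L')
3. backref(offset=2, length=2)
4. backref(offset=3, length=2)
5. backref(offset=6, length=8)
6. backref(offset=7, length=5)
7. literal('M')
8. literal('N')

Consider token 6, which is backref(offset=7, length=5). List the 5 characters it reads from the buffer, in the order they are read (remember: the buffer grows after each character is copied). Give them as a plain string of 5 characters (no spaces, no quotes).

Answer: LPLLP

Derivation:
Token 1: literal('P'). Output: "P"
Token 2: literal('L'). Output: "PL"
Token 3: backref(off=2, len=2). Copied 'PL' from pos 0. Output: "PLPL"
Token 4: backref(off=3, len=2). Copied 'LP' from pos 1. Output: "PLPLLP"
Token 5: backref(off=6, len=8) (overlapping!). Copied 'PLPLLPPL' from pos 0. Output: "PLPLLPPLPLLPPL"
Token 6: backref(off=7, len=5). Buffer before: "PLPLLPPLPLLPPL" (len 14)
  byte 1: read out[7]='L', append. Buffer now: "PLPLLPPLPLLPPLL"
  byte 2: read out[8]='P', append. Buffer now: "PLPLLPPLPLLPPLLP"
  byte 3: read out[9]='L', append. Buffer now: "PLPLLPPLPLLPPLLPL"
  byte 4: read out[10]='L', append. Buffer now: "PLPLLPPLPLLPPLLPLL"
  byte 5: read out[11]='P', append. Buffer now: "PLPLLPPLPLLPPLLPLLP"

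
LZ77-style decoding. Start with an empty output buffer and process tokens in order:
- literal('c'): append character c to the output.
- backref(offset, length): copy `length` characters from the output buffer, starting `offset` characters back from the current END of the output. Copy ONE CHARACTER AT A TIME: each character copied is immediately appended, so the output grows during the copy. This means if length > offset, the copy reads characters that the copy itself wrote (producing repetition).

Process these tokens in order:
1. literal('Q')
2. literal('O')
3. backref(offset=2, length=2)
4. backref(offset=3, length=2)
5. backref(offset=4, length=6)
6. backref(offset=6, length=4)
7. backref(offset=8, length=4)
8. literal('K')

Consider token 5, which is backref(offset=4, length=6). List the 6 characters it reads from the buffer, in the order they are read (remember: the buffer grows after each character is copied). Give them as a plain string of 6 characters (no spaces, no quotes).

Token 1: literal('Q'). Output: "Q"
Token 2: literal('O'). Output: "QO"
Token 3: backref(off=2, len=2). Copied 'QO' from pos 0. Output: "QOQO"
Token 4: backref(off=3, len=2). Copied 'OQ' from pos 1. Output: "QOQOOQ"
Token 5: backref(off=4, len=6). Buffer before: "QOQOOQ" (len 6)
  byte 1: read out[2]='Q', append. Buffer now: "QOQOOQQ"
  byte 2: read out[3]='O', append. Buffer now: "QOQOOQQO"
  byte 3: read out[4]='O', append. Buffer now: "QOQOOQQOO"
  byte 4: read out[5]='Q', append. Buffer now: "QOQOOQQOOQ"
  byte 5: read out[6]='Q', append. Buffer now: "QOQOOQQOOQQ"
  byte 6: read out[7]='O', append. Buffer now: "QOQOOQQOOQQO"

Answer: QOOQQO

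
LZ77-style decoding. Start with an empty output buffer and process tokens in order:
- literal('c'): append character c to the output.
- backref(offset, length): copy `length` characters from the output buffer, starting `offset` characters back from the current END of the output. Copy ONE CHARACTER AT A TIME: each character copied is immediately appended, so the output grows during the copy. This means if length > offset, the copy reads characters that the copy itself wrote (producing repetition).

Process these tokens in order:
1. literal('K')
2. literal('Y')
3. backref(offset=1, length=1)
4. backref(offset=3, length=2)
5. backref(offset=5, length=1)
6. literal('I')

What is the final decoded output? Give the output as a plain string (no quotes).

Answer: KYYKYKI

Derivation:
Token 1: literal('K'). Output: "K"
Token 2: literal('Y'). Output: "KY"
Token 3: backref(off=1, len=1). Copied 'Y' from pos 1. Output: "KYY"
Token 4: backref(off=3, len=2). Copied 'KY' from pos 0. Output: "KYYKY"
Token 5: backref(off=5, len=1). Copied 'K' from pos 0. Output: "KYYKYK"
Token 6: literal('I'). Output: "KYYKYKI"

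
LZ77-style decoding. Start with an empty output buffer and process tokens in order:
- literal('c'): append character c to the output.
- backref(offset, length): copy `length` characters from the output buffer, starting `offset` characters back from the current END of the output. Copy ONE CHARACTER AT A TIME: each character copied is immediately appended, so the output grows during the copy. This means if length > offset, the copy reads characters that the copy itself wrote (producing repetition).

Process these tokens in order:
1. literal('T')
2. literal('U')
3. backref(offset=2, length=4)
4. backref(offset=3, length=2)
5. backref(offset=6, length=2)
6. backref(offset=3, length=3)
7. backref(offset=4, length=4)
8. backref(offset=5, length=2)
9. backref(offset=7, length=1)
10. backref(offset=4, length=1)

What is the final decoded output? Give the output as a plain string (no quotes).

Token 1: literal('T'). Output: "T"
Token 2: literal('U'). Output: "TU"
Token 3: backref(off=2, len=4) (overlapping!). Copied 'TUTU' from pos 0. Output: "TUTUTU"
Token 4: backref(off=3, len=2). Copied 'UT' from pos 3. Output: "TUTUTUUT"
Token 5: backref(off=6, len=2). Copied 'TU' from pos 2. Output: "TUTUTUUTTU"
Token 6: backref(off=3, len=3). Copied 'TTU' from pos 7. Output: "TUTUTUUTTUTTU"
Token 7: backref(off=4, len=4). Copied 'UTTU' from pos 9. Output: "TUTUTUUTTUTTUUTTU"
Token 8: backref(off=5, len=2). Copied 'UU' from pos 12. Output: "TUTUTUUTTUTTUUTTUUU"
Token 9: backref(off=7, len=1). Copied 'U' from pos 12. Output: "TUTUTUUTTUTTUUTTUUUU"
Token 10: backref(off=4, len=1). Copied 'U' from pos 16. Output: "TUTUTUUTTUTTUUTTUUUUU"

Answer: TUTUTUUTTUTTUUTTUUUUU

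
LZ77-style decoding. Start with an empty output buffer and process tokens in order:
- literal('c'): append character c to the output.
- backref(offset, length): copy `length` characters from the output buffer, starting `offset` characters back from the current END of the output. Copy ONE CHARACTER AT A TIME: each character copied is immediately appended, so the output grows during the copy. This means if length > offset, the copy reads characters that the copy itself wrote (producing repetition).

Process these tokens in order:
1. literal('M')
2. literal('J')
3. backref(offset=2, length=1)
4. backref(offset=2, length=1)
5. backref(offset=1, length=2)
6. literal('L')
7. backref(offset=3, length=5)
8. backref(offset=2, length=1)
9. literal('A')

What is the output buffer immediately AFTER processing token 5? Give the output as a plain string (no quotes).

Answer: MJMJJJ

Derivation:
Token 1: literal('M'). Output: "M"
Token 2: literal('J'). Output: "MJ"
Token 3: backref(off=2, len=1). Copied 'M' from pos 0. Output: "MJM"
Token 4: backref(off=2, len=1). Copied 'J' from pos 1. Output: "MJMJ"
Token 5: backref(off=1, len=2) (overlapping!). Copied 'JJ' from pos 3. Output: "MJMJJJ"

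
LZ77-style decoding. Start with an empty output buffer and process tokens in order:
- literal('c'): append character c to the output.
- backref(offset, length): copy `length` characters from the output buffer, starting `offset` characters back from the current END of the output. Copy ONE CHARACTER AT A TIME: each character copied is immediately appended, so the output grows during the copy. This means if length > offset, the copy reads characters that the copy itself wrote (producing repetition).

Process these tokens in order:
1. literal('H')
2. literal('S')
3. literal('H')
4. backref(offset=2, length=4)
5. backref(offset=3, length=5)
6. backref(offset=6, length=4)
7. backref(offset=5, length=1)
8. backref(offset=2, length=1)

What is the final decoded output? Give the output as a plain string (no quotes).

Token 1: literal('H'). Output: "H"
Token 2: literal('S'). Output: "HS"
Token 3: literal('H'). Output: "HSH"
Token 4: backref(off=2, len=4) (overlapping!). Copied 'SHSH' from pos 1. Output: "HSHSHSH"
Token 5: backref(off=3, len=5) (overlapping!). Copied 'HSHHS' from pos 4. Output: "HSHSHSHHSHHS"
Token 6: backref(off=6, len=4). Copied 'HHSH' from pos 6. Output: "HSHSHSHHSHHSHHSH"
Token 7: backref(off=5, len=1). Copied 'S' from pos 11. Output: "HSHSHSHHSHHSHHSHS"
Token 8: backref(off=2, len=1). Copied 'H' from pos 15. Output: "HSHSHSHHSHHSHHSHSH"

Answer: HSHSHSHHSHHSHHSHSH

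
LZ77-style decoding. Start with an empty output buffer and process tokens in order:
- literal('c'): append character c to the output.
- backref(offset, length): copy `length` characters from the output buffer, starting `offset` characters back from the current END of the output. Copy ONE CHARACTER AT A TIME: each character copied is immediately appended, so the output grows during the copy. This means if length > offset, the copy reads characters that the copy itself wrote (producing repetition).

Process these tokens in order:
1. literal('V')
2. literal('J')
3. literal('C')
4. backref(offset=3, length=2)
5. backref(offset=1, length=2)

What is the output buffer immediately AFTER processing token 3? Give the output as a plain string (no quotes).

Answer: VJC

Derivation:
Token 1: literal('V'). Output: "V"
Token 2: literal('J'). Output: "VJ"
Token 3: literal('C'). Output: "VJC"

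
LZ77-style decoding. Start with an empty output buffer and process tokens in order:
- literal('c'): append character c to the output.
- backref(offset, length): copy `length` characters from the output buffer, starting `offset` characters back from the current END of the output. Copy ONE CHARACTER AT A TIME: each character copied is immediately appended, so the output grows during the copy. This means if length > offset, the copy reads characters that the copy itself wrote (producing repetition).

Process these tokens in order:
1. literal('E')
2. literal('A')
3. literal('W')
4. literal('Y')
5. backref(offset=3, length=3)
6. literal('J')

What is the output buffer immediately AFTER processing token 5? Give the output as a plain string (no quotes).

Token 1: literal('E'). Output: "E"
Token 2: literal('A'). Output: "EA"
Token 3: literal('W'). Output: "EAW"
Token 4: literal('Y'). Output: "EAWY"
Token 5: backref(off=3, len=3). Copied 'AWY' from pos 1. Output: "EAWYAWY"

Answer: EAWYAWY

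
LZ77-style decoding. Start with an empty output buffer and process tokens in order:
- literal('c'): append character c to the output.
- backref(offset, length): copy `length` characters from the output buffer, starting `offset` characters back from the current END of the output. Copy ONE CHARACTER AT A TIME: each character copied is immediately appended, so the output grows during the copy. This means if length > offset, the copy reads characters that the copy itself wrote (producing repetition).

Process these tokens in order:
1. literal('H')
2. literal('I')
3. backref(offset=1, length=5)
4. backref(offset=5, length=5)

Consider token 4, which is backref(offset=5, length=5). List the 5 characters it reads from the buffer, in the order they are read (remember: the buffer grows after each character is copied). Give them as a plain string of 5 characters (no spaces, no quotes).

Token 1: literal('H'). Output: "H"
Token 2: literal('I'). Output: "HI"
Token 3: backref(off=1, len=5) (overlapping!). Copied 'IIIII' from pos 1. Output: "HIIIIII"
Token 4: backref(off=5, len=5). Buffer before: "HIIIIII" (len 7)
  byte 1: read out[2]='I', append. Buffer now: "HIIIIIII"
  byte 2: read out[3]='I', append. Buffer now: "HIIIIIIII"
  byte 3: read out[4]='I', append. Buffer now: "HIIIIIIIII"
  byte 4: read out[5]='I', append. Buffer now: "HIIIIIIIIII"
  byte 5: read out[6]='I', append. Buffer now: "HIIIIIIIIIII"

Answer: IIIII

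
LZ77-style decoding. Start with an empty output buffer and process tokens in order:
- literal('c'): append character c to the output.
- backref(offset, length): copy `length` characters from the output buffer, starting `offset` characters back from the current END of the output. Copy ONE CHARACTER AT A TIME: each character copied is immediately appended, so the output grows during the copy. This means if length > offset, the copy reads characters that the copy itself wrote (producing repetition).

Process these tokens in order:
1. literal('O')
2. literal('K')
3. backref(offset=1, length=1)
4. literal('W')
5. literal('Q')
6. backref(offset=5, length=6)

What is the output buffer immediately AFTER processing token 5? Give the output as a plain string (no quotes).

Answer: OKKWQ

Derivation:
Token 1: literal('O'). Output: "O"
Token 2: literal('K'). Output: "OK"
Token 3: backref(off=1, len=1). Copied 'K' from pos 1. Output: "OKK"
Token 4: literal('W'). Output: "OKKW"
Token 5: literal('Q'). Output: "OKKWQ"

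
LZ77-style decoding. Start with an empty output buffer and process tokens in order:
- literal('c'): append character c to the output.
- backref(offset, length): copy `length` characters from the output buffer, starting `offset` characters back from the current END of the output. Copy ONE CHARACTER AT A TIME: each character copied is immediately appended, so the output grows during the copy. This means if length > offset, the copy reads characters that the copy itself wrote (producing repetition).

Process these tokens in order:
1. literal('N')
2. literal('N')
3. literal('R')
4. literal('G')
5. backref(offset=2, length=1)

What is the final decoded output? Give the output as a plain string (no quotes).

Answer: NNRGR

Derivation:
Token 1: literal('N'). Output: "N"
Token 2: literal('N'). Output: "NN"
Token 3: literal('R'). Output: "NNR"
Token 4: literal('G'). Output: "NNRG"
Token 5: backref(off=2, len=1). Copied 'R' from pos 2. Output: "NNRGR"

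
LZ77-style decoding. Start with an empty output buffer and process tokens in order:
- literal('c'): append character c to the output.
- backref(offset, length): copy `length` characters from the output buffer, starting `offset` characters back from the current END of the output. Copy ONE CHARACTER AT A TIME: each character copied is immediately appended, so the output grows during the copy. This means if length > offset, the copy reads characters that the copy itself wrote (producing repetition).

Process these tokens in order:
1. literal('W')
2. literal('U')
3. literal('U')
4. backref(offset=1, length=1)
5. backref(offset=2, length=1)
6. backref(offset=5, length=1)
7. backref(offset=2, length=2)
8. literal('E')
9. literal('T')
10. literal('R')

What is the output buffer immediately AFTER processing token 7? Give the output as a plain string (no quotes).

Token 1: literal('W'). Output: "W"
Token 2: literal('U'). Output: "WU"
Token 3: literal('U'). Output: "WUU"
Token 4: backref(off=1, len=1). Copied 'U' from pos 2. Output: "WUUU"
Token 5: backref(off=2, len=1). Copied 'U' from pos 2. Output: "WUUUU"
Token 6: backref(off=5, len=1). Copied 'W' from pos 0. Output: "WUUUUW"
Token 7: backref(off=2, len=2). Copied 'UW' from pos 4. Output: "WUUUUWUW"

Answer: WUUUUWUW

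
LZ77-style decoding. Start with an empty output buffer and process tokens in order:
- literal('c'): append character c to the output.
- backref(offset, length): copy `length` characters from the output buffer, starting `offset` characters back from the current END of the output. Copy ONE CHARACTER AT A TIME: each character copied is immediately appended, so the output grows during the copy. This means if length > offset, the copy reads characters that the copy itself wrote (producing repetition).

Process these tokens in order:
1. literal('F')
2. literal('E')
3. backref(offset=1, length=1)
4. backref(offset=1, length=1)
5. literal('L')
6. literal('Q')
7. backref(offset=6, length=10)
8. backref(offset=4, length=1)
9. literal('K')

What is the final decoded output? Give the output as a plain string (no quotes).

Answer: FEEELQFEEELQFEEEFK

Derivation:
Token 1: literal('F'). Output: "F"
Token 2: literal('E'). Output: "FE"
Token 3: backref(off=1, len=1). Copied 'E' from pos 1. Output: "FEE"
Token 4: backref(off=1, len=1). Copied 'E' from pos 2. Output: "FEEE"
Token 5: literal('L'). Output: "FEEEL"
Token 6: literal('Q'). Output: "FEEELQ"
Token 7: backref(off=6, len=10) (overlapping!). Copied 'FEEELQFEEE' from pos 0. Output: "FEEELQFEEELQFEEE"
Token 8: backref(off=4, len=1). Copied 'F' from pos 12. Output: "FEEELQFEEELQFEEEF"
Token 9: literal('K'). Output: "FEEELQFEEELQFEEEFK"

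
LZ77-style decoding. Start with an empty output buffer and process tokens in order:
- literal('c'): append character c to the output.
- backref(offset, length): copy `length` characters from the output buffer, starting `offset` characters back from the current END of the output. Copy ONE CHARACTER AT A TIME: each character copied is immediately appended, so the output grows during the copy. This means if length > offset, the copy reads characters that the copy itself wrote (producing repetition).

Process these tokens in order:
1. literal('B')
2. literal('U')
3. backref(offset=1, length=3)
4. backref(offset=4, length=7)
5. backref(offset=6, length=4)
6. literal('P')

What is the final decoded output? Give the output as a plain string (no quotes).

Token 1: literal('B'). Output: "B"
Token 2: literal('U'). Output: "BU"
Token 3: backref(off=1, len=3) (overlapping!). Copied 'UUU' from pos 1. Output: "BUUUU"
Token 4: backref(off=4, len=7) (overlapping!). Copied 'UUUUUUU' from pos 1. Output: "BUUUUUUUUUUU"
Token 5: backref(off=6, len=4). Copied 'UUUU' from pos 6. Output: "BUUUUUUUUUUUUUUU"
Token 6: literal('P'). Output: "BUUUUUUUUUUUUUUUP"

Answer: BUUUUUUUUUUUUUUUP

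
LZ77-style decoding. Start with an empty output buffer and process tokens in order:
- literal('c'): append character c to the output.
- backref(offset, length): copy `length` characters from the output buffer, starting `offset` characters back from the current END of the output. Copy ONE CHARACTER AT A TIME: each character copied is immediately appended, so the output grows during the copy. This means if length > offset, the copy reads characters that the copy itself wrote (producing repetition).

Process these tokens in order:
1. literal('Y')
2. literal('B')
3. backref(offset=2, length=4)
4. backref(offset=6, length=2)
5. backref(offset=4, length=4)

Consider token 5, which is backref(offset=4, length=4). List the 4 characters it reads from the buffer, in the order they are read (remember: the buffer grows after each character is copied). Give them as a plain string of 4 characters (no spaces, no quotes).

Answer: YBYB

Derivation:
Token 1: literal('Y'). Output: "Y"
Token 2: literal('B'). Output: "YB"
Token 3: backref(off=2, len=4) (overlapping!). Copied 'YBYB' from pos 0. Output: "YBYBYB"
Token 4: backref(off=6, len=2). Copied 'YB' from pos 0. Output: "YBYBYBYB"
Token 5: backref(off=4, len=4). Buffer before: "YBYBYBYB" (len 8)
  byte 1: read out[4]='Y', append. Buffer now: "YBYBYBYBY"
  byte 2: read out[5]='B', append. Buffer now: "YBYBYBYBYB"
  byte 3: read out[6]='Y', append. Buffer now: "YBYBYBYBYBY"
  byte 4: read out[7]='B', append. Buffer now: "YBYBYBYBYBYB"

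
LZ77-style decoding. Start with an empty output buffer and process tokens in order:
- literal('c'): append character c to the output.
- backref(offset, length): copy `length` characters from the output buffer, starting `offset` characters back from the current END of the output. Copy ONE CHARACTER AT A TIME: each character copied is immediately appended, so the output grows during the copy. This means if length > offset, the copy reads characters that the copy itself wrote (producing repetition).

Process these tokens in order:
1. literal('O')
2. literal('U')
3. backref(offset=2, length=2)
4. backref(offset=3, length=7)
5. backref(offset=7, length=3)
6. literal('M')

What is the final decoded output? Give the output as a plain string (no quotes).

Token 1: literal('O'). Output: "O"
Token 2: literal('U'). Output: "OU"
Token 3: backref(off=2, len=2). Copied 'OU' from pos 0. Output: "OUOU"
Token 4: backref(off=3, len=7) (overlapping!). Copied 'UOUUOUU' from pos 1. Output: "OUOUUOUUOUU"
Token 5: backref(off=7, len=3). Copied 'UOU' from pos 4. Output: "OUOUUOUUOUUUOU"
Token 6: literal('M'). Output: "OUOUUOUUOUUUOUM"

Answer: OUOUUOUUOUUUOUM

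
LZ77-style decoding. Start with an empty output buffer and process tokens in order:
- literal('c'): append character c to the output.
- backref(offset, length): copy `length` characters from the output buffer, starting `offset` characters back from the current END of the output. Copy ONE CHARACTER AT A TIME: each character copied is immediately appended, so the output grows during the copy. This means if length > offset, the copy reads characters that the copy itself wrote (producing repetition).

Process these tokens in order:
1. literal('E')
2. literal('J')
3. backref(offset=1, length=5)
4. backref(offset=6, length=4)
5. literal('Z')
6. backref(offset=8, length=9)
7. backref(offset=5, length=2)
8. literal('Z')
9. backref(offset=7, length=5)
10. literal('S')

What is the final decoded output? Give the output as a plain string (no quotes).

Answer: EJJJJJJJJJJZJJJJJJJZJJJZJJZJJS

Derivation:
Token 1: literal('E'). Output: "E"
Token 2: literal('J'). Output: "EJ"
Token 3: backref(off=1, len=5) (overlapping!). Copied 'JJJJJ' from pos 1. Output: "EJJJJJJ"
Token 4: backref(off=6, len=4). Copied 'JJJJ' from pos 1. Output: "EJJJJJJJJJJ"
Token 5: literal('Z'). Output: "EJJJJJJJJJJZ"
Token 6: backref(off=8, len=9) (overlapping!). Copied 'JJJJJJJZJ' from pos 4. Output: "EJJJJJJJJJJZJJJJJJJZJ"
Token 7: backref(off=5, len=2). Copied 'JJ' from pos 16. Output: "EJJJJJJJJJJZJJJJJJJZJJJ"
Token 8: literal('Z'). Output: "EJJJJJJJJJJZJJJJJJJZJJJZ"
Token 9: backref(off=7, len=5). Copied 'JJZJJ' from pos 17. Output: "EJJJJJJJJJJZJJJJJJJZJJJZJJZJJ"
Token 10: literal('S'). Output: "EJJJJJJJJJJZJJJJJJJZJJJZJJZJJS"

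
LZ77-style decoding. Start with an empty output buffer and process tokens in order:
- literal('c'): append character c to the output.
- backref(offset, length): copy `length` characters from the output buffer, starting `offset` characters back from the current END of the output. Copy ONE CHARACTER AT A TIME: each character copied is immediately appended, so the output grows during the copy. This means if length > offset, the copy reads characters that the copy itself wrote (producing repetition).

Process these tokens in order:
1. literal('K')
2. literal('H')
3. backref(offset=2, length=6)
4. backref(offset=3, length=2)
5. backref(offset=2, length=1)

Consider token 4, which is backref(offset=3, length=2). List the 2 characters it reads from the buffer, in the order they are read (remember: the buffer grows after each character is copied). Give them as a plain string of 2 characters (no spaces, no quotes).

Answer: HK

Derivation:
Token 1: literal('K'). Output: "K"
Token 2: literal('H'). Output: "KH"
Token 3: backref(off=2, len=6) (overlapping!). Copied 'KHKHKH' from pos 0. Output: "KHKHKHKH"
Token 4: backref(off=3, len=2). Buffer before: "KHKHKHKH" (len 8)
  byte 1: read out[5]='H', append. Buffer now: "KHKHKHKHH"
  byte 2: read out[6]='K', append. Buffer now: "KHKHKHKHHK"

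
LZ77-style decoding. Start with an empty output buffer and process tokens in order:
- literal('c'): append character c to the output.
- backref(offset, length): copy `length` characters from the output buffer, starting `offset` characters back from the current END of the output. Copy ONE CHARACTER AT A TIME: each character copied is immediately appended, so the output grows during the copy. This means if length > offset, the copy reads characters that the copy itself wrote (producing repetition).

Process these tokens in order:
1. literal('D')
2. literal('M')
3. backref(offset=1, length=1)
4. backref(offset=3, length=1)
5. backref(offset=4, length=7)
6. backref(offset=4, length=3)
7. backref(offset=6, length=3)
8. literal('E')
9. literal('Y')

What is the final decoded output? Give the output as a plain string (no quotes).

Answer: DMMDDMMDDMMDDMDMMEY

Derivation:
Token 1: literal('D'). Output: "D"
Token 2: literal('M'). Output: "DM"
Token 3: backref(off=1, len=1). Copied 'M' from pos 1. Output: "DMM"
Token 4: backref(off=3, len=1). Copied 'D' from pos 0. Output: "DMMD"
Token 5: backref(off=4, len=7) (overlapping!). Copied 'DMMDDMM' from pos 0. Output: "DMMDDMMDDMM"
Token 6: backref(off=4, len=3). Copied 'DDM' from pos 7. Output: "DMMDDMMDDMMDDM"
Token 7: backref(off=6, len=3). Copied 'DMM' from pos 8. Output: "DMMDDMMDDMMDDMDMM"
Token 8: literal('E'). Output: "DMMDDMMDDMMDDMDMME"
Token 9: literal('Y'). Output: "DMMDDMMDDMMDDMDMMEY"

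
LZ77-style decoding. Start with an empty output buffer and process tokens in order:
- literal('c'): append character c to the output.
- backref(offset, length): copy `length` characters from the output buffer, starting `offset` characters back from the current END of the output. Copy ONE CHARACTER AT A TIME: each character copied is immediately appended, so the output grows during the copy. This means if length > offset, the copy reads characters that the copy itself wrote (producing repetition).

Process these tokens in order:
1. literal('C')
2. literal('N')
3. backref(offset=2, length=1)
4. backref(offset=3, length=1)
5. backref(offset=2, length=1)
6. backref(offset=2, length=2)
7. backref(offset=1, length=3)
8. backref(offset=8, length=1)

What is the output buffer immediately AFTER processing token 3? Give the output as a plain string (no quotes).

Answer: CNC

Derivation:
Token 1: literal('C'). Output: "C"
Token 2: literal('N'). Output: "CN"
Token 3: backref(off=2, len=1). Copied 'C' from pos 0. Output: "CNC"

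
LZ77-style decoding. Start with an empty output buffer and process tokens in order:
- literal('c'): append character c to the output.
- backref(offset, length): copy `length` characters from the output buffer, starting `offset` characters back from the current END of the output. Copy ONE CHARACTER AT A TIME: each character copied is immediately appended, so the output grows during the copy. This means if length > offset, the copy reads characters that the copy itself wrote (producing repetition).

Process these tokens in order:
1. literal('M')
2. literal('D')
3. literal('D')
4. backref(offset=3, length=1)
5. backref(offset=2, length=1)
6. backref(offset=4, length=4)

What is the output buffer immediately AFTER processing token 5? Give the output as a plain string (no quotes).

Token 1: literal('M'). Output: "M"
Token 2: literal('D'). Output: "MD"
Token 3: literal('D'). Output: "MDD"
Token 4: backref(off=3, len=1). Copied 'M' from pos 0. Output: "MDDM"
Token 5: backref(off=2, len=1). Copied 'D' from pos 2. Output: "MDDMD"

Answer: MDDMD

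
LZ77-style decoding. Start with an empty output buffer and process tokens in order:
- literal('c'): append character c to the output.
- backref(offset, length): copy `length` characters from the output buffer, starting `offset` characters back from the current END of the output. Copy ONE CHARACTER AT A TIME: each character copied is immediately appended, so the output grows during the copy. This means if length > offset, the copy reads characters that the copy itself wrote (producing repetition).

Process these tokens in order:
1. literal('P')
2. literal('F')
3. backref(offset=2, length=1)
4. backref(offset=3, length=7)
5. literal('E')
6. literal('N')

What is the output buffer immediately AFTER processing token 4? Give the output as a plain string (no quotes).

Token 1: literal('P'). Output: "P"
Token 2: literal('F'). Output: "PF"
Token 3: backref(off=2, len=1). Copied 'P' from pos 0. Output: "PFP"
Token 4: backref(off=3, len=7) (overlapping!). Copied 'PFPPFPP' from pos 0. Output: "PFPPFPPFPP"

Answer: PFPPFPPFPP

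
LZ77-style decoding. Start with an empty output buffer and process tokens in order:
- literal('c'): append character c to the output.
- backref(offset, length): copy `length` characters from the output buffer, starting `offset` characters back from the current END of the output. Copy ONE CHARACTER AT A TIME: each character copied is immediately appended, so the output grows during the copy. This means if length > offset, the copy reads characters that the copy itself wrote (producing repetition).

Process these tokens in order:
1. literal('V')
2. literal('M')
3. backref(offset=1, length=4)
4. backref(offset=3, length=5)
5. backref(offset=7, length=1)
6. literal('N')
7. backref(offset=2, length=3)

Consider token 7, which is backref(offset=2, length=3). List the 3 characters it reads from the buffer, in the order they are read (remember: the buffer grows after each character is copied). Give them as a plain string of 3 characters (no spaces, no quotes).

Token 1: literal('V'). Output: "V"
Token 2: literal('M'). Output: "VM"
Token 3: backref(off=1, len=4) (overlapping!). Copied 'MMMM' from pos 1. Output: "VMMMMM"
Token 4: backref(off=3, len=5) (overlapping!). Copied 'MMMMM' from pos 3. Output: "VMMMMMMMMMM"
Token 5: backref(off=7, len=1). Copied 'M' from pos 4. Output: "VMMMMMMMMMMM"
Token 6: literal('N'). Output: "VMMMMMMMMMMMN"
Token 7: backref(off=2, len=3). Buffer before: "VMMMMMMMMMMMN" (len 13)
  byte 1: read out[11]='M', append. Buffer now: "VMMMMMMMMMMMNM"
  byte 2: read out[12]='N', append. Buffer now: "VMMMMMMMMMMMNMN"
  byte 3: read out[13]='M', append. Buffer now: "VMMMMMMMMMMMNMNM"

Answer: MNM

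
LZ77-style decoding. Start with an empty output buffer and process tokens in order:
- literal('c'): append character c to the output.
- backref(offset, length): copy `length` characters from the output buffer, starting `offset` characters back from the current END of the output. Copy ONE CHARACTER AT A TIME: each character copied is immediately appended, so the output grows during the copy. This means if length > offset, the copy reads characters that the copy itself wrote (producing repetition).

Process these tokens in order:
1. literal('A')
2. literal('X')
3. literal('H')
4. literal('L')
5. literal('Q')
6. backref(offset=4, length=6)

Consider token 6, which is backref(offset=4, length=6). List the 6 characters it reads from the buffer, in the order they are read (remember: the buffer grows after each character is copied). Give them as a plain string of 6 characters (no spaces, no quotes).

Answer: XHLQXH

Derivation:
Token 1: literal('A'). Output: "A"
Token 2: literal('X'). Output: "AX"
Token 3: literal('H'). Output: "AXH"
Token 4: literal('L'). Output: "AXHL"
Token 5: literal('Q'). Output: "AXHLQ"
Token 6: backref(off=4, len=6). Buffer before: "AXHLQ" (len 5)
  byte 1: read out[1]='X', append. Buffer now: "AXHLQX"
  byte 2: read out[2]='H', append. Buffer now: "AXHLQXH"
  byte 3: read out[3]='L', append. Buffer now: "AXHLQXHL"
  byte 4: read out[4]='Q', append. Buffer now: "AXHLQXHLQ"
  byte 5: read out[5]='X', append. Buffer now: "AXHLQXHLQX"
  byte 6: read out[6]='H', append. Buffer now: "AXHLQXHLQXH"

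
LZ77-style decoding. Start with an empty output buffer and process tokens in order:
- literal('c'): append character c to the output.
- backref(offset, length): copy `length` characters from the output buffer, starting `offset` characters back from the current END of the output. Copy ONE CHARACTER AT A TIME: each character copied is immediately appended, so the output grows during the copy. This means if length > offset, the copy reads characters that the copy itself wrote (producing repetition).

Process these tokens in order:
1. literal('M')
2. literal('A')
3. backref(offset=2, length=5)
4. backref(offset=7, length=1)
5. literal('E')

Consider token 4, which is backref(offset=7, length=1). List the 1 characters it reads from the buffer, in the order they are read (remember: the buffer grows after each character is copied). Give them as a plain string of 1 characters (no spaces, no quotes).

Token 1: literal('M'). Output: "M"
Token 2: literal('A'). Output: "MA"
Token 3: backref(off=2, len=5) (overlapping!). Copied 'MAMAM' from pos 0. Output: "MAMAMAM"
Token 4: backref(off=7, len=1). Buffer before: "MAMAMAM" (len 7)
  byte 1: read out[0]='M', append. Buffer now: "MAMAMAMM"

Answer: M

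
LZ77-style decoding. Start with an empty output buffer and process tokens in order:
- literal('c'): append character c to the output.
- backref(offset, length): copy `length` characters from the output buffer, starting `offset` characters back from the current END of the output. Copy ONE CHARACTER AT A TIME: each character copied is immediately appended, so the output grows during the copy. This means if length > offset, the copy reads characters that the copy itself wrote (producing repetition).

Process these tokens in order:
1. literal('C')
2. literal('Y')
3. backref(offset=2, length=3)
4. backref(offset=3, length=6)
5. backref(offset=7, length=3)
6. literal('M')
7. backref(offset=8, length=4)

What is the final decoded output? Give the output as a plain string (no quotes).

Token 1: literal('C'). Output: "C"
Token 2: literal('Y'). Output: "CY"
Token 3: backref(off=2, len=3) (overlapping!). Copied 'CYC' from pos 0. Output: "CYCYC"
Token 4: backref(off=3, len=6) (overlapping!). Copied 'CYCCYC' from pos 2. Output: "CYCYCCYCCYC"
Token 5: backref(off=7, len=3). Copied 'CCY' from pos 4. Output: "CYCYCCYCCYCCCY"
Token 6: literal('M'). Output: "CYCYCCYCCYCCCYM"
Token 7: backref(off=8, len=4). Copied 'CCYC' from pos 7. Output: "CYCYCCYCCYCCCYMCCYC"

Answer: CYCYCCYCCYCCCYMCCYC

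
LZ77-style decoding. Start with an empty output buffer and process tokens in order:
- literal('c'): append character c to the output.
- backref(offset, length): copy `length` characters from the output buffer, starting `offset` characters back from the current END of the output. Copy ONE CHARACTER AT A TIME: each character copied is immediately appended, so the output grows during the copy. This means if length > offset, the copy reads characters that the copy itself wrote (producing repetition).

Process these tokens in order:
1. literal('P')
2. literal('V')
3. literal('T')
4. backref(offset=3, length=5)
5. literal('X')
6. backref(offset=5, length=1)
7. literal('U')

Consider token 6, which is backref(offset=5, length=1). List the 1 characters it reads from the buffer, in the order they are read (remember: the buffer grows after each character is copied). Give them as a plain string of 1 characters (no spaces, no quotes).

Token 1: literal('P'). Output: "P"
Token 2: literal('V'). Output: "PV"
Token 3: literal('T'). Output: "PVT"
Token 4: backref(off=3, len=5) (overlapping!). Copied 'PVTPV' from pos 0. Output: "PVTPVTPV"
Token 5: literal('X'). Output: "PVTPVTPVX"
Token 6: backref(off=5, len=1). Buffer before: "PVTPVTPVX" (len 9)
  byte 1: read out[4]='V', append. Buffer now: "PVTPVTPVXV"

Answer: V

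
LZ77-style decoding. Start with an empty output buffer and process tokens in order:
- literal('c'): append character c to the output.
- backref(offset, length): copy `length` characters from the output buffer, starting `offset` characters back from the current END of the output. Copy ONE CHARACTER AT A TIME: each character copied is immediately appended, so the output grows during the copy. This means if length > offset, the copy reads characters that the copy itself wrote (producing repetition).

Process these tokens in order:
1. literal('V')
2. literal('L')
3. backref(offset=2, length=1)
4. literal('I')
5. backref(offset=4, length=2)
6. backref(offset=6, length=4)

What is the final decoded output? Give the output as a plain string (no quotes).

Answer: VLVIVLVLVI

Derivation:
Token 1: literal('V'). Output: "V"
Token 2: literal('L'). Output: "VL"
Token 3: backref(off=2, len=1). Copied 'V' from pos 0. Output: "VLV"
Token 4: literal('I'). Output: "VLVI"
Token 5: backref(off=4, len=2). Copied 'VL' from pos 0. Output: "VLVIVL"
Token 6: backref(off=6, len=4). Copied 'VLVI' from pos 0. Output: "VLVIVLVLVI"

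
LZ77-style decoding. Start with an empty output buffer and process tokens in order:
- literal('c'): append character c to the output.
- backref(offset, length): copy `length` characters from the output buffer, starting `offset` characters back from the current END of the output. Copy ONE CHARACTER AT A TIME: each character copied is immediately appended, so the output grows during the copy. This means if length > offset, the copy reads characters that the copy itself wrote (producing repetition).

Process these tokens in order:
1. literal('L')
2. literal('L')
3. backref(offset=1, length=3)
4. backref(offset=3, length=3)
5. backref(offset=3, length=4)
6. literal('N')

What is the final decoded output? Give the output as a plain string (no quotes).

Token 1: literal('L'). Output: "L"
Token 2: literal('L'). Output: "LL"
Token 3: backref(off=1, len=3) (overlapping!). Copied 'LLL' from pos 1. Output: "LLLLL"
Token 4: backref(off=3, len=3). Copied 'LLL' from pos 2. Output: "LLLLLLLL"
Token 5: backref(off=3, len=4) (overlapping!). Copied 'LLLL' from pos 5. Output: "LLLLLLLLLLLL"
Token 6: literal('N'). Output: "LLLLLLLLLLLLN"

Answer: LLLLLLLLLLLLN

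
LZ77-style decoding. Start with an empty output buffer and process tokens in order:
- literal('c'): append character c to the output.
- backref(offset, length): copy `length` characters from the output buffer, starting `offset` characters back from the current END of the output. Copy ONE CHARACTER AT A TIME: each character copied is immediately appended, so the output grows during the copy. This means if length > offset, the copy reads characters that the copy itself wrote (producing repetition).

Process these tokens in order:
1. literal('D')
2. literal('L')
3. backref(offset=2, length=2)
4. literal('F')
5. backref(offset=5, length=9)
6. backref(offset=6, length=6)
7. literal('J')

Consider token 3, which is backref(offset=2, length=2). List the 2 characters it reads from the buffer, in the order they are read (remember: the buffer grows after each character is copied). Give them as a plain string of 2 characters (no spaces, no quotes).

Answer: DL

Derivation:
Token 1: literal('D'). Output: "D"
Token 2: literal('L'). Output: "DL"
Token 3: backref(off=2, len=2). Buffer before: "DL" (len 2)
  byte 1: read out[0]='D', append. Buffer now: "DLD"
  byte 2: read out[1]='L', append. Buffer now: "DLDL"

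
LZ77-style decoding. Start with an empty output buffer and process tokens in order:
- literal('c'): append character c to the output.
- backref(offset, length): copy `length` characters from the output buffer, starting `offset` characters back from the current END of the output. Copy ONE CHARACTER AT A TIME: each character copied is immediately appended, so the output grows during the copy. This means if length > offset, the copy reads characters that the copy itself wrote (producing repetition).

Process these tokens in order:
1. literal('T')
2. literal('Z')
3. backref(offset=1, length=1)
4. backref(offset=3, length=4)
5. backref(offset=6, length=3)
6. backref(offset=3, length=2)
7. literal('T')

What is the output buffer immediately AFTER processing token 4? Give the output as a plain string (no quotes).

Token 1: literal('T'). Output: "T"
Token 2: literal('Z'). Output: "TZ"
Token 3: backref(off=1, len=1). Copied 'Z' from pos 1. Output: "TZZ"
Token 4: backref(off=3, len=4) (overlapping!). Copied 'TZZT' from pos 0. Output: "TZZTZZT"

Answer: TZZTZZT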